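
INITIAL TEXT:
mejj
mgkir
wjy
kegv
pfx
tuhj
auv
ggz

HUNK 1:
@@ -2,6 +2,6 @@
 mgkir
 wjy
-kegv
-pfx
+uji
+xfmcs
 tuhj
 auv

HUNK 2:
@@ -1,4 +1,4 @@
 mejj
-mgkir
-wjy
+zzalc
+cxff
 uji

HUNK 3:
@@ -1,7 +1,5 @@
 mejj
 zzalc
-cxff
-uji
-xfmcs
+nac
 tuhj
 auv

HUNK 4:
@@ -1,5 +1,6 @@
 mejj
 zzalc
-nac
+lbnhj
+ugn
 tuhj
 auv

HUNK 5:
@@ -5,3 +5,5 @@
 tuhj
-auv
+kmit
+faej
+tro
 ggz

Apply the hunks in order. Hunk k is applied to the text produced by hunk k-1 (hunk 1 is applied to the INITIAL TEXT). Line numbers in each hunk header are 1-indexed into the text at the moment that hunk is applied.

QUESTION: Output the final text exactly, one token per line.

Answer: mejj
zzalc
lbnhj
ugn
tuhj
kmit
faej
tro
ggz

Derivation:
Hunk 1: at line 2 remove [kegv,pfx] add [uji,xfmcs] -> 8 lines: mejj mgkir wjy uji xfmcs tuhj auv ggz
Hunk 2: at line 1 remove [mgkir,wjy] add [zzalc,cxff] -> 8 lines: mejj zzalc cxff uji xfmcs tuhj auv ggz
Hunk 3: at line 1 remove [cxff,uji,xfmcs] add [nac] -> 6 lines: mejj zzalc nac tuhj auv ggz
Hunk 4: at line 1 remove [nac] add [lbnhj,ugn] -> 7 lines: mejj zzalc lbnhj ugn tuhj auv ggz
Hunk 5: at line 5 remove [auv] add [kmit,faej,tro] -> 9 lines: mejj zzalc lbnhj ugn tuhj kmit faej tro ggz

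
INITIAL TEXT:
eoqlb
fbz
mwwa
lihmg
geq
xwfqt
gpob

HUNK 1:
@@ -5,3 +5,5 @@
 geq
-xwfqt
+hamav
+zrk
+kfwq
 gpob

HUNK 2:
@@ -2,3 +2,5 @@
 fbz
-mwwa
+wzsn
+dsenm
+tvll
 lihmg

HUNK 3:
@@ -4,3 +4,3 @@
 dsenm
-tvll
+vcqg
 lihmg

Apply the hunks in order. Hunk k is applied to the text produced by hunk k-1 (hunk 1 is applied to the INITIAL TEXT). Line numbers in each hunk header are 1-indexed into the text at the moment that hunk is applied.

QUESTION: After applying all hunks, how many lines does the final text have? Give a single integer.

Hunk 1: at line 5 remove [xwfqt] add [hamav,zrk,kfwq] -> 9 lines: eoqlb fbz mwwa lihmg geq hamav zrk kfwq gpob
Hunk 2: at line 2 remove [mwwa] add [wzsn,dsenm,tvll] -> 11 lines: eoqlb fbz wzsn dsenm tvll lihmg geq hamav zrk kfwq gpob
Hunk 3: at line 4 remove [tvll] add [vcqg] -> 11 lines: eoqlb fbz wzsn dsenm vcqg lihmg geq hamav zrk kfwq gpob
Final line count: 11

Answer: 11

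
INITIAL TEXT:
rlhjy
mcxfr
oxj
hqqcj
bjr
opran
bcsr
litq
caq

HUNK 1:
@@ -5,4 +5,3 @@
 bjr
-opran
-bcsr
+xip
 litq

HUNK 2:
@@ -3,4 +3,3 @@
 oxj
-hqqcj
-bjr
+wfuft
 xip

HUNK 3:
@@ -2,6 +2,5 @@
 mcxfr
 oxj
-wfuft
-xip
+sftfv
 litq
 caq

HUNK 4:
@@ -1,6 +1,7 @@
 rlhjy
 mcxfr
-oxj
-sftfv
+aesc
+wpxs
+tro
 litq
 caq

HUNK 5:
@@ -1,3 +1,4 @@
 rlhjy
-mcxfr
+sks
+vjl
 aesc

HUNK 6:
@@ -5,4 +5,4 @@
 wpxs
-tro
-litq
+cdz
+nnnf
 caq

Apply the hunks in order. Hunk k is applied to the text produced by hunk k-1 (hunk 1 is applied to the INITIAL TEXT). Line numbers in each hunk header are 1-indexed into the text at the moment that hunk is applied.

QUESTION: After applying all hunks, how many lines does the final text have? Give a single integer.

Hunk 1: at line 5 remove [opran,bcsr] add [xip] -> 8 lines: rlhjy mcxfr oxj hqqcj bjr xip litq caq
Hunk 2: at line 3 remove [hqqcj,bjr] add [wfuft] -> 7 lines: rlhjy mcxfr oxj wfuft xip litq caq
Hunk 3: at line 2 remove [wfuft,xip] add [sftfv] -> 6 lines: rlhjy mcxfr oxj sftfv litq caq
Hunk 4: at line 1 remove [oxj,sftfv] add [aesc,wpxs,tro] -> 7 lines: rlhjy mcxfr aesc wpxs tro litq caq
Hunk 5: at line 1 remove [mcxfr] add [sks,vjl] -> 8 lines: rlhjy sks vjl aesc wpxs tro litq caq
Hunk 6: at line 5 remove [tro,litq] add [cdz,nnnf] -> 8 lines: rlhjy sks vjl aesc wpxs cdz nnnf caq
Final line count: 8

Answer: 8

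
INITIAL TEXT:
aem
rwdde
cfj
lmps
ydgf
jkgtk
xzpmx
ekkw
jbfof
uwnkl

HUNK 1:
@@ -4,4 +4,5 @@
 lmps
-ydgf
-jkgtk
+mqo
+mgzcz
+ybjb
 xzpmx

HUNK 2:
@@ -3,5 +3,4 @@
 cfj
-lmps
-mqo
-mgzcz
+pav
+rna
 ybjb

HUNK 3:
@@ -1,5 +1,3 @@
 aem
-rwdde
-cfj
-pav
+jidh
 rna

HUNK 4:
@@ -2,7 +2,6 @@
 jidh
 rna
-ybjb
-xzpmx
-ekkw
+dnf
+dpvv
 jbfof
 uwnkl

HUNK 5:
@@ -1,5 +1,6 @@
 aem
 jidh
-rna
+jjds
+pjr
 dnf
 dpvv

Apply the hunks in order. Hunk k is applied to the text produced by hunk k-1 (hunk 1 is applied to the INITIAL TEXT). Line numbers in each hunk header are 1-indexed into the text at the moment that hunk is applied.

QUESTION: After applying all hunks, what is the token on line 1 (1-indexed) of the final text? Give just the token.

Answer: aem

Derivation:
Hunk 1: at line 4 remove [ydgf,jkgtk] add [mqo,mgzcz,ybjb] -> 11 lines: aem rwdde cfj lmps mqo mgzcz ybjb xzpmx ekkw jbfof uwnkl
Hunk 2: at line 3 remove [lmps,mqo,mgzcz] add [pav,rna] -> 10 lines: aem rwdde cfj pav rna ybjb xzpmx ekkw jbfof uwnkl
Hunk 3: at line 1 remove [rwdde,cfj,pav] add [jidh] -> 8 lines: aem jidh rna ybjb xzpmx ekkw jbfof uwnkl
Hunk 4: at line 2 remove [ybjb,xzpmx,ekkw] add [dnf,dpvv] -> 7 lines: aem jidh rna dnf dpvv jbfof uwnkl
Hunk 5: at line 1 remove [rna] add [jjds,pjr] -> 8 lines: aem jidh jjds pjr dnf dpvv jbfof uwnkl
Final line 1: aem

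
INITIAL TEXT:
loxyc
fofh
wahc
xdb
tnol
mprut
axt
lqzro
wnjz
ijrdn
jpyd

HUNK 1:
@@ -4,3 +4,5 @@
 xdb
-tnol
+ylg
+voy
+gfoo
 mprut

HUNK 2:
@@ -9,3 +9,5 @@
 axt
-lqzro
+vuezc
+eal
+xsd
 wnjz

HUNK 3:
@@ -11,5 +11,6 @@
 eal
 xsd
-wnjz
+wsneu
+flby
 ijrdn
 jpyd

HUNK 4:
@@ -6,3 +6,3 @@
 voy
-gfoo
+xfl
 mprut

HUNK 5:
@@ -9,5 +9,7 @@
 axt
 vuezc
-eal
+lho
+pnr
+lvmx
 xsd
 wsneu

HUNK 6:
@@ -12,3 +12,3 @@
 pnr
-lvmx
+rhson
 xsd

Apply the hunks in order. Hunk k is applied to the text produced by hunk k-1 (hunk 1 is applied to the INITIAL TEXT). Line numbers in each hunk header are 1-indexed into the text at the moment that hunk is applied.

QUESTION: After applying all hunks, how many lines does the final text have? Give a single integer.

Answer: 18

Derivation:
Hunk 1: at line 4 remove [tnol] add [ylg,voy,gfoo] -> 13 lines: loxyc fofh wahc xdb ylg voy gfoo mprut axt lqzro wnjz ijrdn jpyd
Hunk 2: at line 9 remove [lqzro] add [vuezc,eal,xsd] -> 15 lines: loxyc fofh wahc xdb ylg voy gfoo mprut axt vuezc eal xsd wnjz ijrdn jpyd
Hunk 3: at line 11 remove [wnjz] add [wsneu,flby] -> 16 lines: loxyc fofh wahc xdb ylg voy gfoo mprut axt vuezc eal xsd wsneu flby ijrdn jpyd
Hunk 4: at line 6 remove [gfoo] add [xfl] -> 16 lines: loxyc fofh wahc xdb ylg voy xfl mprut axt vuezc eal xsd wsneu flby ijrdn jpyd
Hunk 5: at line 9 remove [eal] add [lho,pnr,lvmx] -> 18 lines: loxyc fofh wahc xdb ylg voy xfl mprut axt vuezc lho pnr lvmx xsd wsneu flby ijrdn jpyd
Hunk 6: at line 12 remove [lvmx] add [rhson] -> 18 lines: loxyc fofh wahc xdb ylg voy xfl mprut axt vuezc lho pnr rhson xsd wsneu flby ijrdn jpyd
Final line count: 18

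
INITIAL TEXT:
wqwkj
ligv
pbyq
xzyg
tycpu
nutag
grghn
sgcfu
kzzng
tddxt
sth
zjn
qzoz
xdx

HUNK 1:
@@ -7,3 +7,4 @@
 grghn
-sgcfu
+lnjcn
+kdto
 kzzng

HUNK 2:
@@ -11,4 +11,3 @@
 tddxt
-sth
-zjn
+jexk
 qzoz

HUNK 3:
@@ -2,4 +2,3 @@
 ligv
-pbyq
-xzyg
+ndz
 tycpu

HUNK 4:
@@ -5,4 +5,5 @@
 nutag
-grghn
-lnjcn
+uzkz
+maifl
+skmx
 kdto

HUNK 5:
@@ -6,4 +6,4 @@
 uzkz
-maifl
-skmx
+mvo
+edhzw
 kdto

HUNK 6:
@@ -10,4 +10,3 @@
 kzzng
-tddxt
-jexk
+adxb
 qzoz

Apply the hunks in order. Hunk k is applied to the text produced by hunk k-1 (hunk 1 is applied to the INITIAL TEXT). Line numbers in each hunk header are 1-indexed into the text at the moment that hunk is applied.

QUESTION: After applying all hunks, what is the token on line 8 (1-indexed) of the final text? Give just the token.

Hunk 1: at line 7 remove [sgcfu] add [lnjcn,kdto] -> 15 lines: wqwkj ligv pbyq xzyg tycpu nutag grghn lnjcn kdto kzzng tddxt sth zjn qzoz xdx
Hunk 2: at line 11 remove [sth,zjn] add [jexk] -> 14 lines: wqwkj ligv pbyq xzyg tycpu nutag grghn lnjcn kdto kzzng tddxt jexk qzoz xdx
Hunk 3: at line 2 remove [pbyq,xzyg] add [ndz] -> 13 lines: wqwkj ligv ndz tycpu nutag grghn lnjcn kdto kzzng tddxt jexk qzoz xdx
Hunk 4: at line 5 remove [grghn,lnjcn] add [uzkz,maifl,skmx] -> 14 lines: wqwkj ligv ndz tycpu nutag uzkz maifl skmx kdto kzzng tddxt jexk qzoz xdx
Hunk 5: at line 6 remove [maifl,skmx] add [mvo,edhzw] -> 14 lines: wqwkj ligv ndz tycpu nutag uzkz mvo edhzw kdto kzzng tddxt jexk qzoz xdx
Hunk 6: at line 10 remove [tddxt,jexk] add [adxb] -> 13 lines: wqwkj ligv ndz tycpu nutag uzkz mvo edhzw kdto kzzng adxb qzoz xdx
Final line 8: edhzw

Answer: edhzw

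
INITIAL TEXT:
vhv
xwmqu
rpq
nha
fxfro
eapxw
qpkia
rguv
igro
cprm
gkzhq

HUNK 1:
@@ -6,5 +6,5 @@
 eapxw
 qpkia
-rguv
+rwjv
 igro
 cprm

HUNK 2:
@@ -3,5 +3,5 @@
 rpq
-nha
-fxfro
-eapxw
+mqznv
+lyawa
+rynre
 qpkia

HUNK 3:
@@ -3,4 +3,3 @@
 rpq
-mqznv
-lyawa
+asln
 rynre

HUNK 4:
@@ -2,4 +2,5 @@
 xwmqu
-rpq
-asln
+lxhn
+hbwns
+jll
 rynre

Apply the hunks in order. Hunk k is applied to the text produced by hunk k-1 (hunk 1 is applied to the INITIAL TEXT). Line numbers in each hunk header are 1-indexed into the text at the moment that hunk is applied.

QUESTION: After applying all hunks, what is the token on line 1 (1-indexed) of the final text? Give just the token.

Hunk 1: at line 6 remove [rguv] add [rwjv] -> 11 lines: vhv xwmqu rpq nha fxfro eapxw qpkia rwjv igro cprm gkzhq
Hunk 2: at line 3 remove [nha,fxfro,eapxw] add [mqznv,lyawa,rynre] -> 11 lines: vhv xwmqu rpq mqznv lyawa rynre qpkia rwjv igro cprm gkzhq
Hunk 3: at line 3 remove [mqznv,lyawa] add [asln] -> 10 lines: vhv xwmqu rpq asln rynre qpkia rwjv igro cprm gkzhq
Hunk 4: at line 2 remove [rpq,asln] add [lxhn,hbwns,jll] -> 11 lines: vhv xwmqu lxhn hbwns jll rynre qpkia rwjv igro cprm gkzhq
Final line 1: vhv

Answer: vhv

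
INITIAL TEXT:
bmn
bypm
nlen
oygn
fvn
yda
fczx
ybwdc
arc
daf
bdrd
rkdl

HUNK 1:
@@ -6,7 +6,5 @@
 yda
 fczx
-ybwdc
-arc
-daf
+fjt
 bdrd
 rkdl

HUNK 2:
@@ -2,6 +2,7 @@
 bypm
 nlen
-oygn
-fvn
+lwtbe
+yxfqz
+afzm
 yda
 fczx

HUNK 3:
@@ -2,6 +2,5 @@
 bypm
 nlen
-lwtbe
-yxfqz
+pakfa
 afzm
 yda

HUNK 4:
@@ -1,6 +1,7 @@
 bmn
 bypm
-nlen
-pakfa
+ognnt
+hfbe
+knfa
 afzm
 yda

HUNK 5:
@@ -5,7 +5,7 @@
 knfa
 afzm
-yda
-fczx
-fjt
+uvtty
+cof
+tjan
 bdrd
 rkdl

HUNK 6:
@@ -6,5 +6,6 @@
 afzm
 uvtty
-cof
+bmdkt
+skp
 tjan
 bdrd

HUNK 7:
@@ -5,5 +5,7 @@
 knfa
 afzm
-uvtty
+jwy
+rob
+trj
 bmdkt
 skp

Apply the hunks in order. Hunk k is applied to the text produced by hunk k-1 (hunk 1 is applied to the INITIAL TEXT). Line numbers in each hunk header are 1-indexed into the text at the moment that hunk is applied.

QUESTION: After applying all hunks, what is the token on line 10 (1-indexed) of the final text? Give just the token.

Answer: bmdkt

Derivation:
Hunk 1: at line 6 remove [ybwdc,arc,daf] add [fjt] -> 10 lines: bmn bypm nlen oygn fvn yda fczx fjt bdrd rkdl
Hunk 2: at line 2 remove [oygn,fvn] add [lwtbe,yxfqz,afzm] -> 11 lines: bmn bypm nlen lwtbe yxfqz afzm yda fczx fjt bdrd rkdl
Hunk 3: at line 2 remove [lwtbe,yxfqz] add [pakfa] -> 10 lines: bmn bypm nlen pakfa afzm yda fczx fjt bdrd rkdl
Hunk 4: at line 1 remove [nlen,pakfa] add [ognnt,hfbe,knfa] -> 11 lines: bmn bypm ognnt hfbe knfa afzm yda fczx fjt bdrd rkdl
Hunk 5: at line 5 remove [yda,fczx,fjt] add [uvtty,cof,tjan] -> 11 lines: bmn bypm ognnt hfbe knfa afzm uvtty cof tjan bdrd rkdl
Hunk 6: at line 6 remove [cof] add [bmdkt,skp] -> 12 lines: bmn bypm ognnt hfbe knfa afzm uvtty bmdkt skp tjan bdrd rkdl
Hunk 7: at line 5 remove [uvtty] add [jwy,rob,trj] -> 14 lines: bmn bypm ognnt hfbe knfa afzm jwy rob trj bmdkt skp tjan bdrd rkdl
Final line 10: bmdkt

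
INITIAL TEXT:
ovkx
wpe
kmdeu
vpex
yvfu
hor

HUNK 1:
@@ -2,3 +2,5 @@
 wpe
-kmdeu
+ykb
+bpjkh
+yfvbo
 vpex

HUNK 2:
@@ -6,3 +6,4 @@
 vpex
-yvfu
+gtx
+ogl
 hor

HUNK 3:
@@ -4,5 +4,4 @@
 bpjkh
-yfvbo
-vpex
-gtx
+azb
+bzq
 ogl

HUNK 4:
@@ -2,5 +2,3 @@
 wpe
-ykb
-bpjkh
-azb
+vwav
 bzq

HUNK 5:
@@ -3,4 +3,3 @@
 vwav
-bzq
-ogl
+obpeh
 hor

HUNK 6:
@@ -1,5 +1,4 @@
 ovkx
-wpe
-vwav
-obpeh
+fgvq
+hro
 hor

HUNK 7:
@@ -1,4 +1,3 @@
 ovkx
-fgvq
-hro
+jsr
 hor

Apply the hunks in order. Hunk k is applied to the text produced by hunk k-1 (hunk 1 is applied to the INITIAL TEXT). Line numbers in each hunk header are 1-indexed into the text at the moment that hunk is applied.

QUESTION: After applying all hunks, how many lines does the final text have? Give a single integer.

Hunk 1: at line 2 remove [kmdeu] add [ykb,bpjkh,yfvbo] -> 8 lines: ovkx wpe ykb bpjkh yfvbo vpex yvfu hor
Hunk 2: at line 6 remove [yvfu] add [gtx,ogl] -> 9 lines: ovkx wpe ykb bpjkh yfvbo vpex gtx ogl hor
Hunk 3: at line 4 remove [yfvbo,vpex,gtx] add [azb,bzq] -> 8 lines: ovkx wpe ykb bpjkh azb bzq ogl hor
Hunk 4: at line 2 remove [ykb,bpjkh,azb] add [vwav] -> 6 lines: ovkx wpe vwav bzq ogl hor
Hunk 5: at line 3 remove [bzq,ogl] add [obpeh] -> 5 lines: ovkx wpe vwav obpeh hor
Hunk 6: at line 1 remove [wpe,vwav,obpeh] add [fgvq,hro] -> 4 lines: ovkx fgvq hro hor
Hunk 7: at line 1 remove [fgvq,hro] add [jsr] -> 3 lines: ovkx jsr hor
Final line count: 3

Answer: 3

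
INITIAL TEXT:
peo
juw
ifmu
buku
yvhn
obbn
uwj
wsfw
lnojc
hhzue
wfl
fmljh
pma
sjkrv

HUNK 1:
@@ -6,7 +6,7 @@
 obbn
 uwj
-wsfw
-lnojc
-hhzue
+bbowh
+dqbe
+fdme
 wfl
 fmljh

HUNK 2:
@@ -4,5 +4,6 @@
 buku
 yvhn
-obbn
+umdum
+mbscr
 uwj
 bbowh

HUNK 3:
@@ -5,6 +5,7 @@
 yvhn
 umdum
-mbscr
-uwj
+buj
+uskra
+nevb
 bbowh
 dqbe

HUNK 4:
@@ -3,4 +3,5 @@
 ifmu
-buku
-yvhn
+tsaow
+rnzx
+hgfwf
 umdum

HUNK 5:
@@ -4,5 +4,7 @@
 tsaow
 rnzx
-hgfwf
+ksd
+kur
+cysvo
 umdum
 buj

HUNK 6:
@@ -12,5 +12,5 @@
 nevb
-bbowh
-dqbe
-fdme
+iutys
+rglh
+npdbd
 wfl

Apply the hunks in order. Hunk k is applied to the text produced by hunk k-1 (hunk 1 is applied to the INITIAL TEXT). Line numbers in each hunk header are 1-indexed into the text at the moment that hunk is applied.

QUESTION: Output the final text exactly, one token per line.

Answer: peo
juw
ifmu
tsaow
rnzx
ksd
kur
cysvo
umdum
buj
uskra
nevb
iutys
rglh
npdbd
wfl
fmljh
pma
sjkrv

Derivation:
Hunk 1: at line 6 remove [wsfw,lnojc,hhzue] add [bbowh,dqbe,fdme] -> 14 lines: peo juw ifmu buku yvhn obbn uwj bbowh dqbe fdme wfl fmljh pma sjkrv
Hunk 2: at line 4 remove [obbn] add [umdum,mbscr] -> 15 lines: peo juw ifmu buku yvhn umdum mbscr uwj bbowh dqbe fdme wfl fmljh pma sjkrv
Hunk 3: at line 5 remove [mbscr,uwj] add [buj,uskra,nevb] -> 16 lines: peo juw ifmu buku yvhn umdum buj uskra nevb bbowh dqbe fdme wfl fmljh pma sjkrv
Hunk 4: at line 3 remove [buku,yvhn] add [tsaow,rnzx,hgfwf] -> 17 lines: peo juw ifmu tsaow rnzx hgfwf umdum buj uskra nevb bbowh dqbe fdme wfl fmljh pma sjkrv
Hunk 5: at line 4 remove [hgfwf] add [ksd,kur,cysvo] -> 19 lines: peo juw ifmu tsaow rnzx ksd kur cysvo umdum buj uskra nevb bbowh dqbe fdme wfl fmljh pma sjkrv
Hunk 6: at line 12 remove [bbowh,dqbe,fdme] add [iutys,rglh,npdbd] -> 19 lines: peo juw ifmu tsaow rnzx ksd kur cysvo umdum buj uskra nevb iutys rglh npdbd wfl fmljh pma sjkrv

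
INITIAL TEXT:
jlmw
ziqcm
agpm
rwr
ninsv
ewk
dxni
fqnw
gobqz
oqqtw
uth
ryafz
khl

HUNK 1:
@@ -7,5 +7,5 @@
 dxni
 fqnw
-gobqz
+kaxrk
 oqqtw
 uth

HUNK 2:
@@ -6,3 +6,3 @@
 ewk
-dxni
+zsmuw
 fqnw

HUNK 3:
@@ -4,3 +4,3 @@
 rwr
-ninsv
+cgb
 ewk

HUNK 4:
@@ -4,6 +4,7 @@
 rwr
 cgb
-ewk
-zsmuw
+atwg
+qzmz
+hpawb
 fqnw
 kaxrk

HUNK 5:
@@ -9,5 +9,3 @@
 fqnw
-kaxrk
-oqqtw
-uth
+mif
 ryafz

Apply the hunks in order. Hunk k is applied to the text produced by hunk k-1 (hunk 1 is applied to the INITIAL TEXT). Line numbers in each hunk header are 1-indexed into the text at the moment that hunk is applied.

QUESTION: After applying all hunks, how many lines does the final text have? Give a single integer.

Answer: 12

Derivation:
Hunk 1: at line 7 remove [gobqz] add [kaxrk] -> 13 lines: jlmw ziqcm agpm rwr ninsv ewk dxni fqnw kaxrk oqqtw uth ryafz khl
Hunk 2: at line 6 remove [dxni] add [zsmuw] -> 13 lines: jlmw ziqcm agpm rwr ninsv ewk zsmuw fqnw kaxrk oqqtw uth ryafz khl
Hunk 3: at line 4 remove [ninsv] add [cgb] -> 13 lines: jlmw ziqcm agpm rwr cgb ewk zsmuw fqnw kaxrk oqqtw uth ryafz khl
Hunk 4: at line 4 remove [ewk,zsmuw] add [atwg,qzmz,hpawb] -> 14 lines: jlmw ziqcm agpm rwr cgb atwg qzmz hpawb fqnw kaxrk oqqtw uth ryafz khl
Hunk 5: at line 9 remove [kaxrk,oqqtw,uth] add [mif] -> 12 lines: jlmw ziqcm agpm rwr cgb atwg qzmz hpawb fqnw mif ryafz khl
Final line count: 12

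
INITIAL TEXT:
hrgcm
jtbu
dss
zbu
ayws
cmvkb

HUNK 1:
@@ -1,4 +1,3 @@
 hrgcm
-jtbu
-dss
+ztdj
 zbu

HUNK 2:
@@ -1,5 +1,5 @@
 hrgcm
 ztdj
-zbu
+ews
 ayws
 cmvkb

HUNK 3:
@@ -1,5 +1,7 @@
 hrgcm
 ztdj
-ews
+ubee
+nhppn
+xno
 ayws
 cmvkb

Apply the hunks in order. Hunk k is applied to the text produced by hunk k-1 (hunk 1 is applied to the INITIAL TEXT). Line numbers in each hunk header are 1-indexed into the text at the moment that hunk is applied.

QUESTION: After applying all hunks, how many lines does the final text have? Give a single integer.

Answer: 7

Derivation:
Hunk 1: at line 1 remove [jtbu,dss] add [ztdj] -> 5 lines: hrgcm ztdj zbu ayws cmvkb
Hunk 2: at line 1 remove [zbu] add [ews] -> 5 lines: hrgcm ztdj ews ayws cmvkb
Hunk 3: at line 1 remove [ews] add [ubee,nhppn,xno] -> 7 lines: hrgcm ztdj ubee nhppn xno ayws cmvkb
Final line count: 7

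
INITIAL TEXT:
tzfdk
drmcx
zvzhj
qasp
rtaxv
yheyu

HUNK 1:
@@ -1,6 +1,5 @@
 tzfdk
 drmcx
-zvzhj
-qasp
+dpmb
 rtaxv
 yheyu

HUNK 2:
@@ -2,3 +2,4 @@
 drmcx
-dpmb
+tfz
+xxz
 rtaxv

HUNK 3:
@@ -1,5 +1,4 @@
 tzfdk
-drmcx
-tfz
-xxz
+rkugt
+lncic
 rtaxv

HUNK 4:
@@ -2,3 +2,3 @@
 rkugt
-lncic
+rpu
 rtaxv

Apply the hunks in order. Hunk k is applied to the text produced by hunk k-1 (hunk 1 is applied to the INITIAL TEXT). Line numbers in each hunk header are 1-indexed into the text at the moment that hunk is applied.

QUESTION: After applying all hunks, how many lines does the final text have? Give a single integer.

Answer: 5

Derivation:
Hunk 1: at line 1 remove [zvzhj,qasp] add [dpmb] -> 5 lines: tzfdk drmcx dpmb rtaxv yheyu
Hunk 2: at line 2 remove [dpmb] add [tfz,xxz] -> 6 lines: tzfdk drmcx tfz xxz rtaxv yheyu
Hunk 3: at line 1 remove [drmcx,tfz,xxz] add [rkugt,lncic] -> 5 lines: tzfdk rkugt lncic rtaxv yheyu
Hunk 4: at line 2 remove [lncic] add [rpu] -> 5 lines: tzfdk rkugt rpu rtaxv yheyu
Final line count: 5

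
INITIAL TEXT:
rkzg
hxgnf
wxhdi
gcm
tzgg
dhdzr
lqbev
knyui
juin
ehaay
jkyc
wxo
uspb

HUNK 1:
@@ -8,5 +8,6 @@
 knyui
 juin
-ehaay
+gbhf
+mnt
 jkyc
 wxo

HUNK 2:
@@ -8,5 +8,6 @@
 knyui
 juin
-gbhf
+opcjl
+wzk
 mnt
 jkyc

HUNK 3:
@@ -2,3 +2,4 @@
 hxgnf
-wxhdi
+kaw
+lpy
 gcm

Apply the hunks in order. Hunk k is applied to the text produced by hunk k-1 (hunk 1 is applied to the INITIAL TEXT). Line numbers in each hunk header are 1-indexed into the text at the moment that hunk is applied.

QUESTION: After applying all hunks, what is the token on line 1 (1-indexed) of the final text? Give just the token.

Answer: rkzg

Derivation:
Hunk 1: at line 8 remove [ehaay] add [gbhf,mnt] -> 14 lines: rkzg hxgnf wxhdi gcm tzgg dhdzr lqbev knyui juin gbhf mnt jkyc wxo uspb
Hunk 2: at line 8 remove [gbhf] add [opcjl,wzk] -> 15 lines: rkzg hxgnf wxhdi gcm tzgg dhdzr lqbev knyui juin opcjl wzk mnt jkyc wxo uspb
Hunk 3: at line 2 remove [wxhdi] add [kaw,lpy] -> 16 lines: rkzg hxgnf kaw lpy gcm tzgg dhdzr lqbev knyui juin opcjl wzk mnt jkyc wxo uspb
Final line 1: rkzg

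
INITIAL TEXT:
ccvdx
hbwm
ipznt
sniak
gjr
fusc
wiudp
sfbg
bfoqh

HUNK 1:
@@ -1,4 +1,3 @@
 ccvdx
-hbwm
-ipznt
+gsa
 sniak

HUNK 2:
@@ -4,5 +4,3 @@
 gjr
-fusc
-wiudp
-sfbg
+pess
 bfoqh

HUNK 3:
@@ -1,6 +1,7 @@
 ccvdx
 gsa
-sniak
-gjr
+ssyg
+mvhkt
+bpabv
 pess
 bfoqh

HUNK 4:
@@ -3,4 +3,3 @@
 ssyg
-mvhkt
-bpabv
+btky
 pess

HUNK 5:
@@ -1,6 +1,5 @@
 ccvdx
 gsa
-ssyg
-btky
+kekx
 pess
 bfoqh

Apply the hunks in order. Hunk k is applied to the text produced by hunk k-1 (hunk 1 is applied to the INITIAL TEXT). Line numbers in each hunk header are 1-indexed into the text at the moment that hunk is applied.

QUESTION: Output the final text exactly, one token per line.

Hunk 1: at line 1 remove [hbwm,ipznt] add [gsa] -> 8 lines: ccvdx gsa sniak gjr fusc wiudp sfbg bfoqh
Hunk 2: at line 4 remove [fusc,wiudp,sfbg] add [pess] -> 6 lines: ccvdx gsa sniak gjr pess bfoqh
Hunk 3: at line 1 remove [sniak,gjr] add [ssyg,mvhkt,bpabv] -> 7 lines: ccvdx gsa ssyg mvhkt bpabv pess bfoqh
Hunk 4: at line 3 remove [mvhkt,bpabv] add [btky] -> 6 lines: ccvdx gsa ssyg btky pess bfoqh
Hunk 5: at line 1 remove [ssyg,btky] add [kekx] -> 5 lines: ccvdx gsa kekx pess bfoqh

Answer: ccvdx
gsa
kekx
pess
bfoqh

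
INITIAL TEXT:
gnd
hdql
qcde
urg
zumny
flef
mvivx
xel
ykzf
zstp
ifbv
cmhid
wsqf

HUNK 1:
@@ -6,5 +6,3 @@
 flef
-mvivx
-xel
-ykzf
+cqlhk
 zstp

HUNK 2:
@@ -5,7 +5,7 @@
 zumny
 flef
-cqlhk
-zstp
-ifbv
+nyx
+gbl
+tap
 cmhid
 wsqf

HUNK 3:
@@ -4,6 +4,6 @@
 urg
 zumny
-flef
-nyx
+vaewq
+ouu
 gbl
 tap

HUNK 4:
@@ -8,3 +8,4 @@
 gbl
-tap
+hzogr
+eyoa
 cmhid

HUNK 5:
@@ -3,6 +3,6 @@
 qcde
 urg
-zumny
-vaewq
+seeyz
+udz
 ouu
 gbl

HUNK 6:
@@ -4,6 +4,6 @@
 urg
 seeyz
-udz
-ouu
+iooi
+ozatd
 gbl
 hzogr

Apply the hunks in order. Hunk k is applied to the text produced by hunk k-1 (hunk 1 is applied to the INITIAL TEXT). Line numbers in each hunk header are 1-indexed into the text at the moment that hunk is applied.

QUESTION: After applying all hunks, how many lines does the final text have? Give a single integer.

Answer: 12

Derivation:
Hunk 1: at line 6 remove [mvivx,xel,ykzf] add [cqlhk] -> 11 lines: gnd hdql qcde urg zumny flef cqlhk zstp ifbv cmhid wsqf
Hunk 2: at line 5 remove [cqlhk,zstp,ifbv] add [nyx,gbl,tap] -> 11 lines: gnd hdql qcde urg zumny flef nyx gbl tap cmhid wsqf
Hunk 3: at line 4 remove [flef,nyx] add [vaewq,ouu] -> 11 lines: gnd hdql qcde urg zumny vaewq ouu gbl tap cmhid wsqf
Hunk 4: at line 8 remove [tap] add [hzogr,eyoa] -> 12 lines: gnd hdql qcde urg zumny vaewq ouu gbl hzogr eyoa cmhid wsqf
Hunk 5: at line 3 remove [zumny,vaewq] add [seeyz,udz] -> 12 lines: gnd hdql qcde urg seeyz udz ouu gbl hzogr eyoa cmhid wsqf
Hunk 6: at line 4 remove [udz,ouu] add [iooi,ozatd] -> 12 lines: gnd hdql qcde urg seeyz iooi ozatd gbl hzogr eyoa cmhid wsqf
Final line count: 12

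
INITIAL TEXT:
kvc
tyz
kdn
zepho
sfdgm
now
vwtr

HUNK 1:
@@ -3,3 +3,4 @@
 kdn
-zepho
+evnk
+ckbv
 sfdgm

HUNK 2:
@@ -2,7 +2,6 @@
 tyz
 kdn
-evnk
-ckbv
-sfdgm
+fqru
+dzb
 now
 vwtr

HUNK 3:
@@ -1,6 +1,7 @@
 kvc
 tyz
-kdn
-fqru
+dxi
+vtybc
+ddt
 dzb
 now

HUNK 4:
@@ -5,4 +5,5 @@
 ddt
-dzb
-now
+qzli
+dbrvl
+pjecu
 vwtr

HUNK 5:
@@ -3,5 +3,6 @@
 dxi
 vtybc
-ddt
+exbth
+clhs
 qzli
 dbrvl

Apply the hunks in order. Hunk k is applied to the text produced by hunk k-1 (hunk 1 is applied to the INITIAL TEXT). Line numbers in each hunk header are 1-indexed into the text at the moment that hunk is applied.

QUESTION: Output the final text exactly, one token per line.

Hunk 1: at line 3 remove [zepho] add [evnk,ckbv] -> 8 lines: kvc tyz kdn evnk ckbv sfdgm now vwtr
Hunk 2: at line 2 remove [evnk,ckbv,sfdgm] add [fqru,dzb] -> 7 lines: kvc tyz kdn fqru dzb now vwtr
Hunk 3: at line 1 remove [kdn,fqru] add [dxi,vtybc,ddt] -> 8 lines: kvc tyz dxi vtybc ddt dzb now vwtr
Hunk 4: at line 5 remove [dzb,now] add [qzli,dbrvl,pjecu] -> 9 lines: kvc tyz dxi vtybc ddt qzli dbrvl pjecu vwtr
Hunk 5: at line 3 remove [ddt] add [exbth,clhs] -> 10 lines: kvc tyz dxi vtybc exbth clhs qzli dbrvl pjecu vwtr

Answer: kvc
tyz
dxi
vtybc
exbth
clhs
qzli
dbrvl
pjecu
vwtr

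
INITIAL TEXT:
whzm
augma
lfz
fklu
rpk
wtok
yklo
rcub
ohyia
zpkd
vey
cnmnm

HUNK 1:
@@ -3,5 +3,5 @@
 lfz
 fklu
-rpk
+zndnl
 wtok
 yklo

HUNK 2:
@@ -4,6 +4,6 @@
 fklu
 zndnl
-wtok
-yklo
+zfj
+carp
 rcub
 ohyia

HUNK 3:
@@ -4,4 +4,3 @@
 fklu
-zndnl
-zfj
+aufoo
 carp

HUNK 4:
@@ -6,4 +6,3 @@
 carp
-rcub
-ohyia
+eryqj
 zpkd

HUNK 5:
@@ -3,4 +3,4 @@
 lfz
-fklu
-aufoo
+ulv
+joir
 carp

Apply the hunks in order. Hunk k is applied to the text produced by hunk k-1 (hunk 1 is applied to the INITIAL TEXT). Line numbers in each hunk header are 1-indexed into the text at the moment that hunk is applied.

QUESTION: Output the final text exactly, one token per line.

Hunk 1: at line 3 remove [rpk] add [zndnl] -> 12 lines: whzm augma lfz fklu zndnl wtok yklo rcub ohyia zpkd vey cnmnm
Hunk 2: at line 4 remove [wtok,yklo] add [zfj,carp] -> 12 lines: whzm augma lfz fklu zndnl zfj carp rcub ohyia zpkd vey cnmnm
Hunk 3: at line 4 remove [zndnl,zfj] add [aufoo] -> 11 lines: whzm augma lfz fklu aufoo carp rcub ohyia zpkd vey cnmnm
Hunk 4: at line 6 remove [rcub,ohyia] add [eryqj] -> 10 lines: whzm augma lfz fklu aufoo carp eryqj zpkd vey cnmnm
Hunk 5: at line 3 remove [fklu,aufoo] add [ulv,joir] -> 10 lines: whzm augma lfz ulv joir carp eryqj zpkd vey cnmnm

Answer: whzm
augma
lfz
ulv
joir
carp
eryqj
zpkd
vey
cnmnm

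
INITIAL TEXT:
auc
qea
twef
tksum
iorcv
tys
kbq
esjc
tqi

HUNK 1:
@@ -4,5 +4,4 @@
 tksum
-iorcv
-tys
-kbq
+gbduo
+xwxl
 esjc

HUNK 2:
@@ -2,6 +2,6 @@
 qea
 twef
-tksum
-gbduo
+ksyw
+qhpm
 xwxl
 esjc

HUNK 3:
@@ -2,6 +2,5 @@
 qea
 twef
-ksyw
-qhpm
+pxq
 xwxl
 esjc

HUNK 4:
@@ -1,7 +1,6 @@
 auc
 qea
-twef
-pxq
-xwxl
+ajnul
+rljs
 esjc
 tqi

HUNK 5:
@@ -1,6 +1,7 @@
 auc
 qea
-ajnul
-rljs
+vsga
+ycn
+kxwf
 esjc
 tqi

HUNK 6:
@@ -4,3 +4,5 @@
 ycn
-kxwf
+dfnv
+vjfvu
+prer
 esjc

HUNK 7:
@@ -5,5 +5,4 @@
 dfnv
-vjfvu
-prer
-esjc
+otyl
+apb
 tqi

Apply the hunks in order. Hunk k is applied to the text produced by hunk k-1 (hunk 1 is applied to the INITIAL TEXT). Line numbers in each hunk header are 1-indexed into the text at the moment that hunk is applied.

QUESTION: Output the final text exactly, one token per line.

Hunk 1: at line 4 remove [iorcv,tys,kbq] add [gbduo,xwxl] -> 8 lines: auc qea twef tksum gbduo xwxl esjc tqi
Hunk 2: at line 2 remove [tksum,gbduo] add [ksyw,qhpm] -> 8 lines: auc qea twef ksyw qhpm xwxl esjc tqi
Hunk 3: at line 2 remove [ksyw,qhpm] add [pxq] -> 7 lines: auc qea twef pxq xwxl esjc tqi
Hunk 4: at line 1 remove [twef,pxq,xwxl] add [ajnul,rljs] -> 6 lines: auc qea ajnul rljs esjc tqi
Hunk 5: at line 1 remove [ajnul,rljs] add [vsga,ycn,kxwf] -> 7 lines: auc qea vsga ycn kxwf esjc tqi
Hunk 6: at line 4 remove [kxwf] add [dfnv,vjfvu,prer] -> 9 lines: auc qea vsga ycn dfnv vjfvu prer esjc tqi
Hunk 7: at line 5 remove [vjfvu,prer,esjc] add [otyl,apb] -> 8 lines: auc qea vsga ycn dfnv otyl apb tqi

Answer: auc
qea
vsga
ycn
dfnv
otyl
apb
tqi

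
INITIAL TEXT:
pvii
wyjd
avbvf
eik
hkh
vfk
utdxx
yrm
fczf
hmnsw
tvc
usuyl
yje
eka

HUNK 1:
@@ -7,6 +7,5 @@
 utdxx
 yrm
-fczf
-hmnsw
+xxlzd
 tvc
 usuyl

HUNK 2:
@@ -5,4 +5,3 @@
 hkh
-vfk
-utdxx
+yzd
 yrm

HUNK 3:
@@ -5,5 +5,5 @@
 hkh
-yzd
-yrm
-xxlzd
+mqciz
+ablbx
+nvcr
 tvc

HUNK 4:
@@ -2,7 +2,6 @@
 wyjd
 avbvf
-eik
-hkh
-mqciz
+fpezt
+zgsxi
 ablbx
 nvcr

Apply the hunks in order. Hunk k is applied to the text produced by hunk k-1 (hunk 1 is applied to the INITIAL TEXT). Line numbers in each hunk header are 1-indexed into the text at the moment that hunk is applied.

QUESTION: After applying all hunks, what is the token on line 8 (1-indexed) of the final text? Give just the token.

Hunk 1: at line 7 remove [fczf,hmnsw] add [xxlzd] -> 13 lines: pvii wyjd avbvf eik hkh vfk utdxx yrm xxlzd tvc usuyl yje eka
Hunk 2: at line 5 remove [vfk,utdxx] add [yzd] -> 12 lines: pvii wyjd avbvf eik hkh yzd yrm xxlzd tvc usuyl yje eka
Hunk 3: at line 5 remove [yzd,yrm,xxlzd] add [mqciz,ablbx,nvcr] -> 12 lines: pvii wyjd avbvf eik hkh mqciz ablbx nvcr tvc usuyl yje eka
Hunk 4: at line 2 remove [eik,hkh,mqciz] add [fpezt,zgsxi] -> 11 lines: pvii wyjd avbvf fpezt zgsxi ablbx nvcr tvc usuyl yje eka
Final line 8: tvc

Answer: tvc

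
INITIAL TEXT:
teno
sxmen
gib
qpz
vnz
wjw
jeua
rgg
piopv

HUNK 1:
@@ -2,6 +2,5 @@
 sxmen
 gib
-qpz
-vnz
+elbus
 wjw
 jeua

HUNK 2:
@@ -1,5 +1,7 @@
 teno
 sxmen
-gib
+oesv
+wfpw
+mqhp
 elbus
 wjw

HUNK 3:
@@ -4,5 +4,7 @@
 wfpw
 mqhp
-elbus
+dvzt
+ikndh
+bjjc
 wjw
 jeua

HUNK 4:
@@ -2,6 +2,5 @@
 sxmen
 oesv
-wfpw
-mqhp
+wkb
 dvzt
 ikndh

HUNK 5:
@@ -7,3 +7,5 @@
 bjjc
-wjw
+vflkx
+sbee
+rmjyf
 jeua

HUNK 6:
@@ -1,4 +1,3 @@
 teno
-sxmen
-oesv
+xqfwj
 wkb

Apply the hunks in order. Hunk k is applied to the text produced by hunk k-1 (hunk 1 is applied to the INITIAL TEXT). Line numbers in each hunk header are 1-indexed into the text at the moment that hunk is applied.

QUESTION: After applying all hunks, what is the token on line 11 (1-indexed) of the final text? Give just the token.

Answer: rgg

Derivation:
Hunk 1: at line 2 remove [qpz,vnz] add [elbus] -> 8 lines: teno sxmen gib elbus wjw jeua rgg piopv
Hunk 2: at line 1 remove [gib] add [oesv,wfpw,mqhp] -> 10 lines: teno sxmen oesv wfpw mqhp elbus wjw jeua rgg piopv
Hunk 3: at line 4 remove [elbus] add [dvzt,ikndh,bjjc] -> 12 lines: teno sxmen oesv wfpw mqhp dvzt ikndh bjjc wjw jeua rgg piopv
Hunk 4: at line 2 remove [wfpw,mqhp] add [wkb] -> 11 lines: teno sxmen oesv wkb dvzt ikndh bjjc wjw jeua rgg piopv
Hunk 5: at line 7 remove [wjw] add [vflkx,sbee,rmjyf] -> 13 lines: teno sxmen oesv wkb dvzt ikndh bjjc vflkx sbee rmjyf jeua rgg piopv
Hunk 6: at line 1 remove [sxmen,oesv] add [xqfwj] -> 12 lines: teno xqfwj wkb dvzt ikndh bjjc vflkx sbee rmjyf jeua rgg piopv
Final line 11: rgg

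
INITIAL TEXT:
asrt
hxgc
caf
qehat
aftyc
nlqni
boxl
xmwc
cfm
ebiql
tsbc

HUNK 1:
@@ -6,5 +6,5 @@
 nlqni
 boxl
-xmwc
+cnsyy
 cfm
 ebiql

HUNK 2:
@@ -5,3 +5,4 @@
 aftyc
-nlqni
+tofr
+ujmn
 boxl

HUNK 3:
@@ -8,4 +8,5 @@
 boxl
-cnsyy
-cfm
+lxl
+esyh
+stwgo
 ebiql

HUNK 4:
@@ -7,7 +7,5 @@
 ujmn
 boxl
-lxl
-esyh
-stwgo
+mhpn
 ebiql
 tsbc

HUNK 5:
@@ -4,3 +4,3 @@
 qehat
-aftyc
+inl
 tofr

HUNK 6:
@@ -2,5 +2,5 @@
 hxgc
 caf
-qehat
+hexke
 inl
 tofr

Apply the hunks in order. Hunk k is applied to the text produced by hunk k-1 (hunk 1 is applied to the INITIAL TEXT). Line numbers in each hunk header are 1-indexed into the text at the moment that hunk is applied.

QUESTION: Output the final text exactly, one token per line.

Answer: asrt
hxgc
caf
hexke
inl
tofr
ujmn
boxl
mhpn
ebiql
tsbc

Derivation:
Hunk 1: at line 6 remove [xmwc] add [cnsyy] -> 11 lines: asrt hxgc caf qehat aftyc nlqni boxl cnsyy cfm ebiql tsbc
Hunk 2: at line 5 remove [nlqni] add [tofr,ujmn] -> 12 lines: asrt hxgc caf qehat aftyc tofr ujmn boxl cnsyy cfm ebiql tsbc
Hunk 3: at line 8 remove [cnsyy,cfm] add [lxl,esyh,stwgo] -> 13 lines: asrt hxgc caf qehat aftyc tofr ujmn boxl lxl esyh stwgo ebiql tsbc
Hunk 4: at line 7 remove [lxl,esyh,stwgo] add [mhpn] -> 11 lines: asrt hxgc caf qehat aftyc tofr ujmn boxl mhpn ebiql tsbc
Hunk 5: at line 4 remove [aftyc] add [inl] -> 11 lines: asrt hxgc caf qehat inl tofr ujmn boxl mhpn ebiql tsbc
Hunk 6: at line 2 remove [qehat] add [hexke] -> 11 lines: asrt hxgc caf hexke inl tofr ujmn boxl mhpn ebiql tsbc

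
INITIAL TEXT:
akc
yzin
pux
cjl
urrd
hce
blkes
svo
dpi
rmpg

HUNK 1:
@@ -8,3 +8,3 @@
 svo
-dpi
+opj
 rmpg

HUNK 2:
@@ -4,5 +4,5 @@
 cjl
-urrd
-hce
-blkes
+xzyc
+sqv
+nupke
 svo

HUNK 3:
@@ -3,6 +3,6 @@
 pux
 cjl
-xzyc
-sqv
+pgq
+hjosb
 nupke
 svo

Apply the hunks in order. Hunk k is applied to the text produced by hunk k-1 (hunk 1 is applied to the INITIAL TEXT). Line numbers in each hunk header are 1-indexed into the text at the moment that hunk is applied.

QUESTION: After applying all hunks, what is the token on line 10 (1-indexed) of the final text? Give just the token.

Hunk 1: at line 8 remove [dpi] add [opj] -> 10 lines: akc yzin pux cjl urrd hce blkes svo opj rmpg
Hunk 2: at line 4 remove [urrd,hce,blkes] add [xzyc,sqv,nupke] -> 10 lines: akc yzin pux cjl xzyc sqv nupke svo opj rmpg
Hunk 3: at line 3 remove [xzyc,sqv] add [pgq,hjosb] -> 10 lines: akc yzin pux cjl pgq hjosb nupke svo opj rmpg
Final line 10: rmpg

Answer: rmpg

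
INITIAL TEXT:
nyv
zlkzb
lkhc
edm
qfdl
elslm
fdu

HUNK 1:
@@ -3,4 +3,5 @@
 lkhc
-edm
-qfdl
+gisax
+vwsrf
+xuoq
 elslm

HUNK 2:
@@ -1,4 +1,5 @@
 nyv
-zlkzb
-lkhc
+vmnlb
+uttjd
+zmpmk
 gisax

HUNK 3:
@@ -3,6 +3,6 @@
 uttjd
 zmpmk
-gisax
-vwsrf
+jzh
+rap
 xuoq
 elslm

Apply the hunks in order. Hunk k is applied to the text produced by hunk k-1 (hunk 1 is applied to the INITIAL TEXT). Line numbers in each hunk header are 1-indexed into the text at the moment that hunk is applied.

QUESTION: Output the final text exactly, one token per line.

Hunk 1: at line 3 remove [edm,qfdl] add [gisax,vwsrf,xuoq] -> 8 lines: nyv zlkzb lkhc gisax vwsrf xuoq elslm fdu
Hunk 2: at line 1 remove [zlkzb,lkhc] add [vmnlb,uttjd,zmpmk] -> 9 lines: nyv vmnlb uttjd zmpmk gisax vwsrf xuoq elslm fdu
Hunk 3: at line 3 remove [gisax,vwsrf] add [jzh,rap] -> 9 lines: nyv vmnlb uttjd zmpmk jzh rap xuoq elslm fdu

Answer: nyv
vmnlb
uttjd
zmpmk
jzh
rap
xuoq
elslm
fdu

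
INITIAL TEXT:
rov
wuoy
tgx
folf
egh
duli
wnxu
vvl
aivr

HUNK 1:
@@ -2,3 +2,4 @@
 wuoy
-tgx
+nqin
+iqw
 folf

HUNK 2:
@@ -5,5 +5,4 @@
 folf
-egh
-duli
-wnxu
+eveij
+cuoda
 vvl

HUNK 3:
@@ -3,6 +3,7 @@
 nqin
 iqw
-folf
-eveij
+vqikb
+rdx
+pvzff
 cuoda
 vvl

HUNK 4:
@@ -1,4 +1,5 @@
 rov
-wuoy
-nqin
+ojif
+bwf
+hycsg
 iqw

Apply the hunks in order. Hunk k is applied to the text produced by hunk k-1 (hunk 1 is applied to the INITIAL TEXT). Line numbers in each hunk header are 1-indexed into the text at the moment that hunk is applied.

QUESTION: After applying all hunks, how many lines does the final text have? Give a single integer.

Answer: 11

Derivation:
Hunk 1: at line 2 remove [tgx] add [nqin,iqw] -> 10 lines: rov wuoy nqin iqw folf egh duli wnxu vvl aivr
Hunk 2: at line 5 remove [egh,duli,wnxu] add [eveij,cuoda] -> 9 lines: rov wuoy nqin iqw folf eveij cuoda vvl aivr
Hunk 3: at line 3 remove [folf,eveij] add [vqikb,rdx,pvzff] -> 10 lines: rov wuoy nqin iqw vqikb rdx pvzff cuoda vvl aivr
Hunk 4: at line 1 remove [wuoy,nqin] add [ojif,bwf,hycsg] -> 11 lines: rov ojif bwf hycsg iqw vqikb rdx pvzff cuoda vvl aivr
Final line count: 11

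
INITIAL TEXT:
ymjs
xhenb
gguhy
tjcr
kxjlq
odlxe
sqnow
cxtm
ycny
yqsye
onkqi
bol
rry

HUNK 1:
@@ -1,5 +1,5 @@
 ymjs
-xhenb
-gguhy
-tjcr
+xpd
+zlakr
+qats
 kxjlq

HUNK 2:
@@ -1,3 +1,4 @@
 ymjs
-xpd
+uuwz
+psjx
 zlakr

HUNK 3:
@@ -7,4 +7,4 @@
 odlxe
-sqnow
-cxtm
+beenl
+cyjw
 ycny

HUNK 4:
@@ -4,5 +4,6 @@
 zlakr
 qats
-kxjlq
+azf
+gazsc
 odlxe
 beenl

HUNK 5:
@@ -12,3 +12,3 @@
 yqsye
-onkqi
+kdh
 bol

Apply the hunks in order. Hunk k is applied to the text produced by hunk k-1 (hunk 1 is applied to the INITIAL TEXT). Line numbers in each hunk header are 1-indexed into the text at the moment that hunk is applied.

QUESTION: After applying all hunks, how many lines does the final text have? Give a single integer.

Hunk 1: at line 1 remove [xhenb,gguhy,tjcr] add [xpd,zlakr,qats] -> 13 lines: ymjs xpd zlakr qats kxjlq odlxe sqnow cxtm ycny yqsye onkqi bol rry
Hunk 2: at line 1 remove [xpd] add [uuwz,psjx] -> 14 lines: ymjs uuwz psjx zlakr qats kxjlq odlxe sqnow cxtm ycny yqsye onkqi bol rry
Hunk 3: at line 7 remove [sqnow,cxtm] add [beenl,cyjw] -> 14 lines: ymjs uuwz psjx zlakr qats kxjlq odlxe beenl cyjw ycny yqsye onkqi bol rry
Hunk 4: at line 4 remove [kxjlq] add [azf,gazsc] -> 15 lines: ymjs uuwz psjx zlakr qats azf gazsc odlxe beenl cyjw ycny yqsye onkqi bol rry
Hunk 5: at line 12 remove [onkqi] add [kdh] -> 15 lines: ymjs uuwz psjx zlakr qats azf gazsc odlxe beenl cyjw ycny yqsye kdh bol rry
Final line count: 15

Answer: 15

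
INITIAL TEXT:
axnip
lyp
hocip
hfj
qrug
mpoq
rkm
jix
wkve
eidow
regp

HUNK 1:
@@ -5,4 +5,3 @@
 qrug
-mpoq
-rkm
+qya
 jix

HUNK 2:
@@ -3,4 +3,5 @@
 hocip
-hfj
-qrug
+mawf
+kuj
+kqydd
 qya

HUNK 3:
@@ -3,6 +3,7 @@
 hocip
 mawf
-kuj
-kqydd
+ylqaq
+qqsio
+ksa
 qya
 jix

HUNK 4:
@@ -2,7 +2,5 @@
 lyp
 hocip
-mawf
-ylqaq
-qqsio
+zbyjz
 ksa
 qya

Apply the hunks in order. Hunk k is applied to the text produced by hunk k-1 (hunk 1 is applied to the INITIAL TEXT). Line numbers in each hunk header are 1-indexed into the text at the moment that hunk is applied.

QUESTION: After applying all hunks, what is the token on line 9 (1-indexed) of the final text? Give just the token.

Hunk 1: at line 5 remove [mpoq,rkm] add [qya] -> 10 lines: axnip lyp hocip hfj qrug qya jix wkve eidow regp
Hunk 2: at line 3 remove [hfj,qrug] add [mawf,kuj,kqydd] -> 11 lines: axnip lyp hocip mawf kuj kqydd qya jix wkve eidow regp
Hunk 3: at line 3 remove [kuj,kqydd] add [ylqaq,qqsio,ksa] -> 12 lines: axnip lyp hocip mawf ylqaq qqsio ksa qya jix wkve eidow regp
Hunk 4: at line 2 remove [mawf,ylqaq,qqsio] add [zbyjz] -> 10 lines: axnip lyp hocip zbyjz ksa qya jix wkve eidow regp
Final line 9: eidow

Answer: eidow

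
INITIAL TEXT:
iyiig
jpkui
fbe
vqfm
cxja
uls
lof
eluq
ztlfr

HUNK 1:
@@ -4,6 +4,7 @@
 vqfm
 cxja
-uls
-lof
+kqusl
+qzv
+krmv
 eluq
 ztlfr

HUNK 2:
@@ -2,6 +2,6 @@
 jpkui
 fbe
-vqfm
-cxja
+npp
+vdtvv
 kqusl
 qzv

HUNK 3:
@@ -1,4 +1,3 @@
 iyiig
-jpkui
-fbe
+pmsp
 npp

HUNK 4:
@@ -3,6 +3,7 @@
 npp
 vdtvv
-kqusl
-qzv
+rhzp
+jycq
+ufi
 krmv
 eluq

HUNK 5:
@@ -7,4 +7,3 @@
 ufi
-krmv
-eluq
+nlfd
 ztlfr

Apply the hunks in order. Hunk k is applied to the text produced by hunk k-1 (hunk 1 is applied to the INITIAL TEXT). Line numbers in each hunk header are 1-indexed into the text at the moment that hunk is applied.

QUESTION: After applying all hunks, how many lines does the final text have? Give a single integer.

Answer: 9

Derivation:
Hunk 1: at line 4 remove [uls,lof] add [kqusl,qzv,krmv] -> 10 lines: iyiig jpkui fbe vqfm cxja kqusl qzv krmv eluq ztlfr
Hunk 2: at line 2 remove [vqfm,cxja] add [npp,vdtvv] -> 10 lines: iyiig jpkui fbe npp vdtvv kqusl qzv krmv eluq ztlfr
Hunk 3: at line 1 remove [jpkui,fbe] add [pmsp] -> 9 lines: iyiig pmsp npp vdtvv kqusl qzv krmv eluq ztlfr
Hunk 4: at line 3 remove [kqusl,qzv] add [rhzp,jycq,ufi] -> 10 lines: iyiig pmsp npp vdtvv rhzp jycq ufi krmv eluq ztlfr
Hunk 5: at line 7 remove [krmv,eluq] add [nlfd] -> 9 lines: iyiig pmsp npp vdtvv rhzp jycq ufi nlfd ztlfr
Final line count: 9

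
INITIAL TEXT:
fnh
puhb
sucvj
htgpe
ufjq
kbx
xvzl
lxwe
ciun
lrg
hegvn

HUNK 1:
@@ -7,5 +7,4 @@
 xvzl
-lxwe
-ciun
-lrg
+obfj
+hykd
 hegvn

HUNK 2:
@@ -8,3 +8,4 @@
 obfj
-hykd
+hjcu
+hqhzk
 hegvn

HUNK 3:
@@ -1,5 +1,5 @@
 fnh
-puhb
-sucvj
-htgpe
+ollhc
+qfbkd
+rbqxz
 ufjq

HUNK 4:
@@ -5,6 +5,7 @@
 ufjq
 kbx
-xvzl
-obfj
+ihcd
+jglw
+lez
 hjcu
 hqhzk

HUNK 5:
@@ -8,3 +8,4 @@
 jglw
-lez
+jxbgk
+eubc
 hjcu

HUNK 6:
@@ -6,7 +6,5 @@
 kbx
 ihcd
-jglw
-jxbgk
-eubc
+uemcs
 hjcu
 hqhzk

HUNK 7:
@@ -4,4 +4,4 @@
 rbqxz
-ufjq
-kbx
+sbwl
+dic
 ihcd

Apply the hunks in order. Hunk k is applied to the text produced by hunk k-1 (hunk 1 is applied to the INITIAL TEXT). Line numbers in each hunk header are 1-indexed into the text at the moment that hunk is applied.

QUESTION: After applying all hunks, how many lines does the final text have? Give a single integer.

Hunk 1: at line 7 remove [lxwe,ciun,lrg] add [obfj,hykd] -> 10 lines: fnh puhb sucvj htgpe ufjq kbx xvzl obfj hykd hegvn
Hunk 2: at line 8 remove [hykd] add [hjcu,hqhzk] -> 11 lines: fnh puhb sucvj htgpe ufjq kbx xvzl obfj hjcu hqhzk hegvn
Hunk 3: at line 1 remove [puhb,sucvj,htgpe] add [ollhc,qfbkd,rbqxz] -> 11 lines: fnh ollhc qfbkd rbqxz ufjq kbx xvzl obfj hjcu hqhzk hegvn
Hunk 4: at line 5 remove [xvzl,obfj] add [ihcd,jglw,lez] -> 12 lines: fnh ollhc qfbkd rbqxz ufjq kbx ihcd jglw lez hjcu hqhzk hegvn
Hunk 5: at line 8 remove [lez] add [jxbgk,eubc] -> 13 lines: fnh ollhc qfbkd rbqxz ufjq kbx ihcd jglw jxbgk eubc hjcu hqhzk hegvn
Hunk 6: at line 6 remove [jglw,jxbgk,eubc] add [uemcs] -> 11 lines: fnh ollhc qfbkd rbqxz ufjq kbx ihcd uemcs hjcu hqhzk hegvn
Hunk 7: at line 4 remove [ufjq,kbx] add [sbwl,dic] -> 11 lines: fnh ollhc qfbkd rbqxz sbwl dic ihcd uemcs hjcu hqhzk hegvn
Final line count: 11

Answer: 11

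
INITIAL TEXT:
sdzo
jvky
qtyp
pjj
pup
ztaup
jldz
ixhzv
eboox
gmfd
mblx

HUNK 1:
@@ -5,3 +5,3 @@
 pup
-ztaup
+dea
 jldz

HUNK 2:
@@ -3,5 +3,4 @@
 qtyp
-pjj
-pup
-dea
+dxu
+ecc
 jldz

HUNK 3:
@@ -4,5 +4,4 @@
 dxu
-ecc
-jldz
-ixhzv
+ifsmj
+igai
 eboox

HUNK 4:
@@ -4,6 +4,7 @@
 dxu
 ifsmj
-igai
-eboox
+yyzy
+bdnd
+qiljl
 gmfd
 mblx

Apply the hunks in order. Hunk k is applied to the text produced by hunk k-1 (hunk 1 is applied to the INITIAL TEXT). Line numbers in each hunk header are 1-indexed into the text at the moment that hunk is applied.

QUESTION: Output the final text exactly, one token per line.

Answer: sdzo
jvky
qtyp
dxu
ifsmj
yyzy
bdnd
qiljl
gmfd
mblx

Derivation:
Hunk 1: at line 5 remove [ztaup] add [dea] -> 11 lines: sdzo jvky qtyp pjj pup dea jldz ixhzv eboox gmfd mblx
Hunk 2: at line 3 remove [pjj,pup,dea] add [dxu,ecc] -> 10 lines: sdzo jvky qtyp dxu ecc jldz ixhzv eboox gmfd mblx
Hunk 3: at line 4 remove [ecc,jldz,ixhzv] add [ifsmj,igai] -> 9 lines: sdzo jvky qtyp dxu ifsmj igai eboox gmfd mblx
Hunk 4: at line 4 remove [igai,eboox] add [yyzy,bdnd,qiljl] -> 10 lines: sdzo jvky qtyp dxu ifsmj yyzy bdnd qiljl gmfd mblx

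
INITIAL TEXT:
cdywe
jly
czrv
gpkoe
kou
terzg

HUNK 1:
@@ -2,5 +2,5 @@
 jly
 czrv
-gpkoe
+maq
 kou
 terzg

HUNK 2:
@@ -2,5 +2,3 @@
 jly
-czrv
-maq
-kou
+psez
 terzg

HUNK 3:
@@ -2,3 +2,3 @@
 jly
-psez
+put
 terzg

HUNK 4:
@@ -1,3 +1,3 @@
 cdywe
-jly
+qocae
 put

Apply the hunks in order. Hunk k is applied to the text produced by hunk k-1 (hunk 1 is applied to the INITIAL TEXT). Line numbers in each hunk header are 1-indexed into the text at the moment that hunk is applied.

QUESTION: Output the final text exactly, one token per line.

Hunk 1: at line 2 remove [gpkoe] add [maq] -> 6 lines: cdywe jly czrv maq kou terzg
Hunk 2: at line 2 remove [czrv,maq,kou] add [psez] -> 4 lines: cdywe jly psez terzg
Hunk 3: at line 2 remove [psez] add [put] -> 4 lines: cdywe jly put terzg
Hunk 4: at line 1 remove [jly] add [qocae] -> 4 lines: cdywe qocae put terzg

Answer: cdywe
qocae
put
terzg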